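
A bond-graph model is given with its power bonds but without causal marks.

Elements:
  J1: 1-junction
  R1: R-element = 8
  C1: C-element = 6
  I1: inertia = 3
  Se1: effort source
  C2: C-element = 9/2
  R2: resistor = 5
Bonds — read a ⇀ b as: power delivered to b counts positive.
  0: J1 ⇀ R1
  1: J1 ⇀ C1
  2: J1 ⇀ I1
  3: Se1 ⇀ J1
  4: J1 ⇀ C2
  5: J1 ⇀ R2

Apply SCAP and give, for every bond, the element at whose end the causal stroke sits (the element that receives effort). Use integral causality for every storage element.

bond 0 stroke→J1
bond 1 stroke→J1
bond 2 stroke→I1
bond 3 stroke→J1
bond 4 stroke→J1
bond 5 stroke→J1

#3 |J1  (source Se1 imposes e)
#1 |J1  (C1 integral (e out))
#2 |I1  (I1: I, integral causality)
#0 |J1  (1-jn J1 has f-setter on 2)
#4 |J1  (common-f at J1 fixed by 2)
#5 |J1  (J1 flow already set via bond 2)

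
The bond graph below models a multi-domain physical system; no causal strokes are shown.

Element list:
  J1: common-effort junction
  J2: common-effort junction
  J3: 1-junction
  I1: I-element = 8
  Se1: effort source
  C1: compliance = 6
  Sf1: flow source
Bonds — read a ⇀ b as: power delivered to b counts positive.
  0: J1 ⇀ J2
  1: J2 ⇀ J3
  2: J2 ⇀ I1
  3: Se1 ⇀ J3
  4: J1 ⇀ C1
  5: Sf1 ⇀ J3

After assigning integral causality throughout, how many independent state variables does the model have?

β3 stroke at J3  (Se1 (Se) sets effort on bond)
β5 stroke at Sf1  (source Sf1 imposes f)
β1 stroke at J3  (J3 flow already set via bond 5)
β2 stroke at I1  (I1: I, integral causality)
β0 stroke at J2  (J2: last free bond brings effort in)
β4 stroke at J1  (closing 0-jn rule on J1)

2  (C1, I1 all integral)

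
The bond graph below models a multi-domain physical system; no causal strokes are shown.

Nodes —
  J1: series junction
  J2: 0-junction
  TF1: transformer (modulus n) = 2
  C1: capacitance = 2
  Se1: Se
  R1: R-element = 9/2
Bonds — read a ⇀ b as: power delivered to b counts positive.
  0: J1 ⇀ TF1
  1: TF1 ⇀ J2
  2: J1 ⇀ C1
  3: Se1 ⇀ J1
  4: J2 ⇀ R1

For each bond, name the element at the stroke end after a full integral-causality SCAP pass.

β0 stroke at TF1
β1 stroke at J2
β2 stroke at J1
β3 stroke at J1
β4 stroke at R1

β3 →J1  (Se1: effort source, stroke at far end)
β2 →J1  (C1 integral (e out))
β0 →TF1  (J1: last free bond brings flow in)
β1 →J2  (TF1 one-in-one-out from 0)
β4 →R1  (J2 effort already set via bond 1)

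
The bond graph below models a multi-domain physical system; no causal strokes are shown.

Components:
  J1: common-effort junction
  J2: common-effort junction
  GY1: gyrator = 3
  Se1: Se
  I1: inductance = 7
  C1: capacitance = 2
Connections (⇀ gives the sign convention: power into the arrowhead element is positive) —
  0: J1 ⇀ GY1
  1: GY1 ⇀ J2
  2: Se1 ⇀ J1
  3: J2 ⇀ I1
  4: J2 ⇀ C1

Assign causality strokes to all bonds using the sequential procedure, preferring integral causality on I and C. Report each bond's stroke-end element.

β2 →J1  (Se1 fixes effort; stroke away)
β0 →GY1  (J1: bond 2 brought effort, rest push out)
β1 →GY1  (GY1 both-in/both-out from 0)
β3 →I1  (prefer integral on I1)
β4 →J2  (only one effort-in slot at J2)

β0 stroke→GY1
β1 stroke→GY1
β2 stroke→J1
β3 stroke→I1
β4 stroke→J2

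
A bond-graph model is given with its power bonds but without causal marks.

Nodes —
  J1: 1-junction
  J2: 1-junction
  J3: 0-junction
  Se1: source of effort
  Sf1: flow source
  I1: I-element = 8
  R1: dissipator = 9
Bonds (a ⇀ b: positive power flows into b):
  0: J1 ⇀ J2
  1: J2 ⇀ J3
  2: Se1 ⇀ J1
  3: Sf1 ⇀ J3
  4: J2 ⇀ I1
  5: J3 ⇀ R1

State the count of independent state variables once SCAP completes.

bond 2 →J1  (source Se1 imposes e)
bond 3 →Sf1  (Sf1: flow source, stroke at near end)
bond 0 →J2  (J1 needs exactly one f-in)
bond 4 →I1  (I1: I, integral causality)
bond 1 →J2  (common-f at J2 fixed by 4)
bond 5 →J3  (J3: last free bond brings effort in)

1  (I1 all integral)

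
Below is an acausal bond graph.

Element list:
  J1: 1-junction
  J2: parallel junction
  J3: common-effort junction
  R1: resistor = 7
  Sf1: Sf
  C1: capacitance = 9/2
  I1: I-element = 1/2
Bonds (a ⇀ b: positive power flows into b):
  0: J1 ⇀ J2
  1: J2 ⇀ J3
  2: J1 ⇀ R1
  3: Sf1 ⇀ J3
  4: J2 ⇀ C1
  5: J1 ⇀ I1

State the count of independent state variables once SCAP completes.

#3 stroke at Sf1  (Sf1 (Sf) sets flow on bond)
#1 stroke at J3  (J3 needs exactly one e-in)
#4 stroke at J2  (C1: C, integral causality)
#0 stroke at J1  (J2: bond 4 brought effort, rest push out)
#5 stroke at I1  (prefer integral on I1)
#2 stroke at J1  (common-f at J1 fixed by 5)

2  (C1, I1 all integral)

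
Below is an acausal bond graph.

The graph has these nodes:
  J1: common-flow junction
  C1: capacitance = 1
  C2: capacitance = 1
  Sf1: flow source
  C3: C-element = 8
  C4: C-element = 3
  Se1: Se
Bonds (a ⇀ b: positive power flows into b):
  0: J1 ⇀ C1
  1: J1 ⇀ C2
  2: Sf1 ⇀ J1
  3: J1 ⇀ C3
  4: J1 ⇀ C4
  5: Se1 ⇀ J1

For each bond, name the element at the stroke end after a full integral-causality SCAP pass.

#2 |Sf1  (Sf1: flow source, stroke at near end)
#5 |J1  (source Se1 imposes e)
#0 |J1  (1-jn J1 has f-setter on 2)
#1 |J1  (common-f at J1 fixed by 2)
#3 |J1  (J1 flow already set via bond 2)
#4 |J1  (common-f at J1 fixed by 2)

b0 |J1
b1 |J1
b2 |Sf1
b3 |J1
b4 |J1
b5 |J1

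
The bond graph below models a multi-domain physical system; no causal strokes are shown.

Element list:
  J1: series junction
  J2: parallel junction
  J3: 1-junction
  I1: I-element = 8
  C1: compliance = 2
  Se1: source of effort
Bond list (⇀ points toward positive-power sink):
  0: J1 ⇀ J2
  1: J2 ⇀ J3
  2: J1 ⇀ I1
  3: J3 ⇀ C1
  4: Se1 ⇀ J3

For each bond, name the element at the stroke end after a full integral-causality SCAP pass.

β0 |J1
β1 |J2
β2 |I1
β3 |J3
β4 |J3

b4 →J3  (Se1 (Se) sets effort on bond)
b2 →I1  (I1 outputs flow p/I1)
b0 →J1  (J1: bond 2 brought flow, rest push out)
b1 →J2  (J2: last free bond brings effort in)
b3 →J3  (1-jn J3 has f-setter on 1)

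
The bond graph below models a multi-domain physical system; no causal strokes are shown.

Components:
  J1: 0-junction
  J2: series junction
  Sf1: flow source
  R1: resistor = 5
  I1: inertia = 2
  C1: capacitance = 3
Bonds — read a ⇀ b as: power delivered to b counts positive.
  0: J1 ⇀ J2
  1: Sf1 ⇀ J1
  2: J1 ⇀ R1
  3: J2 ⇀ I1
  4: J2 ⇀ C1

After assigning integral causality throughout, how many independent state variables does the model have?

2  (C1, I1 all integral)

b1 |Sf1  (Sf1: flow source, stroke at near end)
b3 |I1  (I1 integral (f out))
b0 |J2  (J2: bond 3 brought flow, rest push out)
b4 |J2  (J2 flow already set via bond 3)
b2 |J1  (closing 0-jn rule on J1)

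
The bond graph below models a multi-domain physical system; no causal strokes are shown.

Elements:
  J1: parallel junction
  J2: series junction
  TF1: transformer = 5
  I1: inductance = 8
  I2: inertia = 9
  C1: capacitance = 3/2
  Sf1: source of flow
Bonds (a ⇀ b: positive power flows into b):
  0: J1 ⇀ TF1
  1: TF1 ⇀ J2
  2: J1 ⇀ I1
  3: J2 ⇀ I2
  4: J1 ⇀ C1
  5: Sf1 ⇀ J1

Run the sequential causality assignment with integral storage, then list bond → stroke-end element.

#5 →Sf1  (Sf1: flow source, stroke at near end)
#2 →I1  (I1 outputs flow p/I1)
#3 →I2  (I2: I, integral causality)
#1 →J2  (J2: bond 3 brought flow, rest push out)
#0 →TF1  (through TF1, causality passes straight; one stroke at TF1)
#4 →J1  (closing 0-jn rule on J1)

#0 stroke at TF1
#1 stroke at J2
#2 stroke at I1
#3 stroke at I2
#4 stroke at J1
#5 stroke at Sf1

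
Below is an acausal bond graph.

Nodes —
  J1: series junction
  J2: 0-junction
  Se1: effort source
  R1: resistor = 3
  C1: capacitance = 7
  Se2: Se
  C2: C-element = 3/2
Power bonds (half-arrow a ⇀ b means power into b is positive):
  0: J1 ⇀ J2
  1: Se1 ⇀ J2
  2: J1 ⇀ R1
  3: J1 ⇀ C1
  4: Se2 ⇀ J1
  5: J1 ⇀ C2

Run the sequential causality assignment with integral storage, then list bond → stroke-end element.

#0 stroke at J1
#1 stroke at J2
#2 stroke at R1
#3 stroke at J1
#4 stroke at J1
#5 stroke at J1

#1 stroke at J2  (Se1 fixes effort; stroke away)
#4 stroke at J1  (source Se2 imposes e)
#0 stroke at J1  (0-jn J2 has e-setter on 1)
#3 stroke at J1  (C1 outputs effort q/C1)
#5 stroke at J1  (C2: C, integral causality)
#2 stroke at R1  (only one flow-in slot at J1)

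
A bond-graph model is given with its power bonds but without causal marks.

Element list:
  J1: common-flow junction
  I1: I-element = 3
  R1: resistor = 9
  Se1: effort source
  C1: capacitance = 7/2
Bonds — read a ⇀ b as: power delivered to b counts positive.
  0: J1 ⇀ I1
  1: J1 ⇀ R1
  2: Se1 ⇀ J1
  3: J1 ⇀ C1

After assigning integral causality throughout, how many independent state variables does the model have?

2  (C1, I1 all integral)

b2 stroke at J1  (source Se1 imposes e)
b0 stroke at I1  (I1: I, integral causality)
b1 stroke at J1  (1-jn J1 has f-setter on 0)
b3 stroke at J1  (J1 flow already set via bond 0)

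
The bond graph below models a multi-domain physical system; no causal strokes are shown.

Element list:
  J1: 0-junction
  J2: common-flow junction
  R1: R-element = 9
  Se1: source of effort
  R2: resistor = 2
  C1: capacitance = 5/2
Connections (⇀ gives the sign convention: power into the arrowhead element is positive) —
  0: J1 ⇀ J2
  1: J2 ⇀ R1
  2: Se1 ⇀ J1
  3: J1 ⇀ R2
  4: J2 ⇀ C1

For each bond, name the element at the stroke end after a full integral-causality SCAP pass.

b0 stroke at J2
b1 stroke at R1
b2 stroke at J1
b3 stroke at R2
b4 stroke at J2

β2 stroke at J1  (Se1 fixes effort; stroke away)
β0 stroke at J2  (0-jn J1 has e-setter on 2)
β3 stroke at R2  (J1 effort already set via bond 2)
β4 stroke at J2  (C1 outputs effort q/C1)
β1 stroke at R1  (closing 1-jn rule on J2)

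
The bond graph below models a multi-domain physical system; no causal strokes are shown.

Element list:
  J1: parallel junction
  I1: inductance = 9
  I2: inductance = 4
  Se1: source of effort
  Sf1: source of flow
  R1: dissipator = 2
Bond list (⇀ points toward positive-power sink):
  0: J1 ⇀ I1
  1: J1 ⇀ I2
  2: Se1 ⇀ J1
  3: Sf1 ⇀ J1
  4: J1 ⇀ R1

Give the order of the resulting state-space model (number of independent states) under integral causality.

β2 stroke at J1  (Se1: effort source, stroke at far end)
β3 stroke at Sf1  (Sf1: flow source, stroke at near end)
β0 stroke at I1  (0-jn J1 has e-setter on 2)
β1 stroke at I2  (0-jn J1 has e-setter on 2)
β4 stroke at R1  (J1 effort already set via bond 2)

2  (I1, I2 all integral)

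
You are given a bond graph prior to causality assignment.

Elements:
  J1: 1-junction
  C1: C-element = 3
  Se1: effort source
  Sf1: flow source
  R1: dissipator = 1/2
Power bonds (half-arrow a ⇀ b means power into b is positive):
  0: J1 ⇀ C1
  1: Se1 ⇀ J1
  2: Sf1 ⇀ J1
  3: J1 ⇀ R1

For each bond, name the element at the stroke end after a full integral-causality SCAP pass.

b1 →J1  (Se1 fixes effort; stroke away)
b2 →Sf1  (Sf1: flow source, stroke at near end)
b0 →J1  (J1: bond 2 brought flow, rest push out)
b3 →J1  (J1 flow already set via bond 2)

β0 |J1
β1 |J1
β2 |Sf1
β3 |J1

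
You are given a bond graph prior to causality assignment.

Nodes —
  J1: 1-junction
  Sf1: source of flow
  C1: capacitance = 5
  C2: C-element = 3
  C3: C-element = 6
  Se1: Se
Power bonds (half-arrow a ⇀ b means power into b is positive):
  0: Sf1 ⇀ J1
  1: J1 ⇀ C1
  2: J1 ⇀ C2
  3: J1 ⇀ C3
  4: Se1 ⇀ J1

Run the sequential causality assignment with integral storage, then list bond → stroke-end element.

b0 →Sf1
b1 →J1
b2 →J1
b3 →J1
b4 →J1

β0 stroke at Sf1  (Sf1 (Sf) sets flow on bond)
β4 stroke at J1  (source Se1 imposes e)
β1 stroke at J1  (J1: bond 0 brought flow, rest push out)
β2 stroke at J1  (1-jn J1 has f-setter on 0)
β3 stroke at J1  (J1 flow already set via bond 0)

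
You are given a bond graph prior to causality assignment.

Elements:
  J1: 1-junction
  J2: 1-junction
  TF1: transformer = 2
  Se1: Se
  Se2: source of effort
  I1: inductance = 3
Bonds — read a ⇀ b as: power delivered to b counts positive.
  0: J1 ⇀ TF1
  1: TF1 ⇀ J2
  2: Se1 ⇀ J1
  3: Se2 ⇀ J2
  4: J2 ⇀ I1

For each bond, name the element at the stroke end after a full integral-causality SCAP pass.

#0 stroke at TF1
#1 stroke at J2
#2 stroke at J1
#3 stroke at J2
#4 stroke at I1

#2 |J1  (Se1 (Se) sets effort on bond)
#3 |J2  (Se2 fixes effort; stroke away)
#0 |TF1  (only one flow-in slot at J1)
#1 |J2  (TF TF1: opposite of bond 0)
#4 |I1  (J2: last free bond brings flow in)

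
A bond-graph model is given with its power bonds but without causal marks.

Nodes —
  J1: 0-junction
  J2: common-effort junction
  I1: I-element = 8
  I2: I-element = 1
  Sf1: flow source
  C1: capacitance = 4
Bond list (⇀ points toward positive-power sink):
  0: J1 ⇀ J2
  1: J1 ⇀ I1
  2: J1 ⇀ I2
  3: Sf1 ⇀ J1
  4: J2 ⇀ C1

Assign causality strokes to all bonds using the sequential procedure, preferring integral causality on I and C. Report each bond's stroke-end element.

#3 →Sf1  (source Sf1 imposes f)
#1 →I1  (I1 outputs flow p/I1)
#2 →I2  (I2 integral (f out))
#0 →J1  (only one effort-in slot at J1)
#4 →J2  (J2 needs exactly one e-in)

b0 |J1
b1 |I1
b2 |I2
b3 |Sf1
b4 |J2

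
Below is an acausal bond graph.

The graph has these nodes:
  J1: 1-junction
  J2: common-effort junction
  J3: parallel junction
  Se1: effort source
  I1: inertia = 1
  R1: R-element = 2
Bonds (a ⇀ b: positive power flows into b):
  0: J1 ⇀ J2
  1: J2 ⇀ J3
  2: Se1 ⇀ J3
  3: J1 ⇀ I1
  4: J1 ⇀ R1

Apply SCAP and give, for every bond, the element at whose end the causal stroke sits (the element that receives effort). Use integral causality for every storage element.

β0 stroke at J1
β1 stroke at J2
β2 stroke at J3
β3 stroke at I1
β4 stroke at J1

b2 stroke at J3  (Se1 (Se) sets effort on bond)
b1 stroke at J2  (common-e at J3 fixed by 2)
b0 stroke at J1  (0-jn J2 has e-setter on 1)
b3 stroke at I1  (I1 integral (f out))
b4 stroke at J1  (J1: bond 3 brought flow, rest push out)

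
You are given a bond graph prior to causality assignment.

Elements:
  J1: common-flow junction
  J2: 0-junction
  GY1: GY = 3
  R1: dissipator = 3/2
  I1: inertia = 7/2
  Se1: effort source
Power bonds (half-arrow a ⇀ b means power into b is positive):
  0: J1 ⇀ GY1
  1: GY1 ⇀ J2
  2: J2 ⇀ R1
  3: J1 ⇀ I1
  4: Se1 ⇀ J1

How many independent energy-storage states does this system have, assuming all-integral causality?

1  (I1 all integral)

bond 4 stroke at J1  (source Se1 imposes e)
bond 3 stroke at I1  (I1 integral (f out))
bond 0 stroke at J1  (common-f at J1 fixed by 3)
bond 1 stroke at J2  (through GY1, causality inverts; strokes same side of GY1)
bond 2 stroke at R1  (0-jn J2 has e-setter on 1)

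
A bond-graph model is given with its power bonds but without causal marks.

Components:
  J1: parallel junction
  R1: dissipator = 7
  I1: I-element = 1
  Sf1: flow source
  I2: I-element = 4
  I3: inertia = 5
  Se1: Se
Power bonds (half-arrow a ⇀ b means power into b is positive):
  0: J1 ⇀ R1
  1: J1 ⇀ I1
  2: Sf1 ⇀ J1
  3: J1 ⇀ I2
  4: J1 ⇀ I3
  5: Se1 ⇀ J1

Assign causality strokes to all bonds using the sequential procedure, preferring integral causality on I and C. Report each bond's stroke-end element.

bond 0 stroke→R1
bond 1 stroke→I1
bond 2 stroke→Sf1
bond 3 stroke→I2
bond 4 stroke→I3
bond 5 stroke→J1

#2 stroke at Sf1  (Sf1 fixes flow; stroke at Sf1)
#5 stroke at J1  (Se1: effort source, stroke at far end)
#0 stroke at R1  (J1 effort already set via bond 5)
#1 stroke at I1  (J1: bond 5 brought effort, rest push out)
#3 stroke at I2  (common-e at J1 fixed by 5)
#4 stroke at I3  (J1 effort already set via bond 5)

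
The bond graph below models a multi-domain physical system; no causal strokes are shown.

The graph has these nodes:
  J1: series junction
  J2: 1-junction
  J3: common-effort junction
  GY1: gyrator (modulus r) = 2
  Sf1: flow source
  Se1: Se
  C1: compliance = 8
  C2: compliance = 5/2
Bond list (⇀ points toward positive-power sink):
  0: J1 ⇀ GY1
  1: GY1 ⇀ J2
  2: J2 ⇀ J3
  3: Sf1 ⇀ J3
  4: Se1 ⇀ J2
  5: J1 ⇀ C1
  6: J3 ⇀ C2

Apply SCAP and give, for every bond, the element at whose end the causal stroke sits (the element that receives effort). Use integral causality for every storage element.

b0 |GY1
b1 |GY1
b2 |J2
b3 |Sf1
b4 |J2
b5 |J1
b6 |J3

b3 stroke→Sf1  (Sf1 fixes flow; stroke at Sf1)
b4 stroke→J2  (Se1: effort source, stroke at far end)
b5 stroke→J1  (C1 outputs effort q/C1)
b0 stroke→GY1  (closing 1-jn rule on J1)
b1 stroke→GY1  (through GY1, causality inverts; strokes same side of GY1)
b2 stroke→J2  (common-f at J2 fixed by 1)
b6 stroke→J3  (J3: last free bond brings effort in)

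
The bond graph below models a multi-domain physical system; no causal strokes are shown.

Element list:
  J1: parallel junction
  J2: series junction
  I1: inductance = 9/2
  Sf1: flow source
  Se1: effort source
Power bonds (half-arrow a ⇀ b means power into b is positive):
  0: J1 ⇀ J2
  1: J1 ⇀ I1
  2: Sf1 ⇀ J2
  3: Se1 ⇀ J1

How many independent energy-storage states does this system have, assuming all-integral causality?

1  (I1 all integral)

β2 stroke at Sf1  (Sf1: flow source, stroke at near end)
β3 stroke at J1  (Se1: effort source, stroke at far end)
β0 stroke at J2  (J1: bond 3 brought effort, rest push out)
β1 stroke at I1  (J1: bond 3 brought effort, rest push out)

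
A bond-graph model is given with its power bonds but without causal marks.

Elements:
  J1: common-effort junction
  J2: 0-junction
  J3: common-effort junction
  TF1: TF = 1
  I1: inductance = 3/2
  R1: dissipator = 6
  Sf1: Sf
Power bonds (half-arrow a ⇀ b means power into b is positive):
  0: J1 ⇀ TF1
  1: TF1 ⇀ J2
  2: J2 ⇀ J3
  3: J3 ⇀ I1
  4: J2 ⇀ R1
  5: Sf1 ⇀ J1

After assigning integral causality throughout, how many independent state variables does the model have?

1  (I1 all integral)

bond 5 stroke→Sf1  (Sf1 fixes flow; stroke at Sf1)
bond 0 stroke→J1  (only one effort-in slot at J1)
bond 1 stroke→TF1  (through TF1, causality passes straight; one stroke at TF1)
bond 3 stroke→I1  (prefer integral on I1)
bond 2 stroke→J3  (closing 0-jn rule on J3)
bond 4 stroke→J2  (J2: last free bond brings effort in)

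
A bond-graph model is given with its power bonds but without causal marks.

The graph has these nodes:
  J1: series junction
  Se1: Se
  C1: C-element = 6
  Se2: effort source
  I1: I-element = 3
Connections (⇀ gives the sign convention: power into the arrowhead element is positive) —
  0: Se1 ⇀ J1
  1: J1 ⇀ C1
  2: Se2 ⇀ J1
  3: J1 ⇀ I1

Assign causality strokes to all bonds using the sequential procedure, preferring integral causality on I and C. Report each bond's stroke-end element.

#0 stroke→J1  (Se1: effort source, stroke at far end)
#2 stroke→J1  (Se2 (Se) sets effort on bond)
#1 stroke→J1  (prefer integral on C1)
#3 stroke→I1  (J1: last free bond brings flow in)

b0 →J1
b1 →J1
b2 →J1
b3 →I1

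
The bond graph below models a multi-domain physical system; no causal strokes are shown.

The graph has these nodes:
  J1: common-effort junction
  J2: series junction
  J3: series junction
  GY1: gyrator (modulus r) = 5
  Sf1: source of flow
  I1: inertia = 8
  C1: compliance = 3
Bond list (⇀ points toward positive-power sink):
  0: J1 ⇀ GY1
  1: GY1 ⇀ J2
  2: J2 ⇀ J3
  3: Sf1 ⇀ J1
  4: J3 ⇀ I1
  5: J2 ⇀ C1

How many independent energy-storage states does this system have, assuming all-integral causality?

#3 →Sf1  (Sf1: flow source, stroke at near end)
#0 →J1  (J1: last free bond brings effort in)
#1 →J2  (GY1 both-in/both-out from 0)
#4 →I1  (I1 outputs flow p/I1)
#2 →J3  (J3: bond 4 brought flow, rest push out)
#5 →J2  (J2 flow already set via bond 2)

2  (C1, I1 all integral)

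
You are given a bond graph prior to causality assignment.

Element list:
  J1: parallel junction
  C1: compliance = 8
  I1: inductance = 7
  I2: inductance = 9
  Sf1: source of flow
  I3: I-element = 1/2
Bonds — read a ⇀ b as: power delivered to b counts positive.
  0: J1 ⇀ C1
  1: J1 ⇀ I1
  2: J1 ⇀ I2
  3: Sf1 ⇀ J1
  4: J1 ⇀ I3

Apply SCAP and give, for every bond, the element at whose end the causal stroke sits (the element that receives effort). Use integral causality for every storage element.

#3 →Sf1  (Sf1 fixes flow; stroke at Sf1)
#0 →J1  (C1 integral (e out))
#1 →I1  (0-jn J1 has e-setter on 0)
#2 →I2  (J1 effort already set via bond 0)
#4 →I3  (J1 effort already set via bond 0)

#0 →J1
#1 →I1
#2 →I2
#3 →Sf1
#4 →I3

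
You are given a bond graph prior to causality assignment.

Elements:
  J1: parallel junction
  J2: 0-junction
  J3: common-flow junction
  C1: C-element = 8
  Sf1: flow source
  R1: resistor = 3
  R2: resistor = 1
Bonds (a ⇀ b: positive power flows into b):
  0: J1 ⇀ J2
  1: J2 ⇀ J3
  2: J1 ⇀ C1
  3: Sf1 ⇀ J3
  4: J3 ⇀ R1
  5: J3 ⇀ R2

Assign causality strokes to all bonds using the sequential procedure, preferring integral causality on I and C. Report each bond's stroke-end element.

b0 →J2
b1 →J3
b2 →J1
b3 →Sf1
b4 →J3
b5 →J3

b3 |Sf1  (source Sf1 imposes f)
b1 |J3  (J3 flow already set via bond 3)
b4 |J3  (J3 flow already set via bond 3)
b5 |J3  (1-jn J3 has f-setter on 3)
b0 |J2  (J2 needs exactly one e-in)
b2 |J1  (only one effort-in slot at J1)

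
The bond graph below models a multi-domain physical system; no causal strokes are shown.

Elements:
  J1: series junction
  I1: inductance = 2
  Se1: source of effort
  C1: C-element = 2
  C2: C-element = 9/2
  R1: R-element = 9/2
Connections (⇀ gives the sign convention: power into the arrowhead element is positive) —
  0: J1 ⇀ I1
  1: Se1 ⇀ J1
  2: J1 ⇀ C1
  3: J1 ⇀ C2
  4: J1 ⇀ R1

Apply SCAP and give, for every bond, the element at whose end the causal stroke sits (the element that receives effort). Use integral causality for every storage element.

b0 |I1
b1 |J1
b2 |J1
b3 |J1
b4 |J1

#1 stroke at J1  (Se1 fixes effort; stroke away)
#0 stroke at I1  (prefer integral on I1)
#2 stroke at J1  (common-f at J1 fixed by 0)
#3 stroke at J1  (1-jn J1 has f-setter on 0)
#4 stroke at J1  (J1 flow already set via bond 0)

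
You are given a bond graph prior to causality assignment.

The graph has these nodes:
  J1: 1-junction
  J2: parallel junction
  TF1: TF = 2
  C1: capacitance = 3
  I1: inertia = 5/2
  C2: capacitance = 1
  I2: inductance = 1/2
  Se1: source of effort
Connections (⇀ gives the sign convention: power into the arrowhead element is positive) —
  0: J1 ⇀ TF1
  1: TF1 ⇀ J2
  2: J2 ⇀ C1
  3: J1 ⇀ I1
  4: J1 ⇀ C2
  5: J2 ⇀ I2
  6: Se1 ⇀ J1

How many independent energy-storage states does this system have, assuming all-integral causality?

β6 stroke at J1  (source Se1 imposes e)
β2 stroke at J2  (C1: C, integral causality)
β1 stroke at TF1  (J2: bond 2 brought effort, rest push out)
β5 stroke at I2  (J2: bond 2 brought effort, rest push out)
β0 stroke at J1  (through TF1, causality passes straight; one stroke at TF1)
β3 stroke at I1  (I1 integral (f out))
β4 stroke at J1  (J1 flow already set via bond 3)

4  (C1, C2, I1, I2 all integral)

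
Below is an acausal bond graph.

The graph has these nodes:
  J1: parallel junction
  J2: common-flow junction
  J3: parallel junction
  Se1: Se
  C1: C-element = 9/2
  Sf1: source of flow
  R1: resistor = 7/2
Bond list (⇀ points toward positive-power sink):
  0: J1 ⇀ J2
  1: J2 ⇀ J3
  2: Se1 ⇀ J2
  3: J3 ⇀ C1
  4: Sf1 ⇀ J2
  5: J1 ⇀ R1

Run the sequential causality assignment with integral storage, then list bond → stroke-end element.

#2 stroke→J2  (Se1 fixes effort; stroke away)
#4 stroke→Sf1  (Sf1: flow source, stroke at near end)
#0 stroke→J2  (common-f at J2 fixed by 4)
#1 stroke→J2  (common-f at J2 fixed by 4)
#3 stroke→J3  (closing 0-jn rule on J3)
#5 stroke→J1  (closing 0-jn rule on J1)

bond 0 |J2
bond 1 |J2
bond 2 |J2
bond 3 |J3
bond 4 |Sf1
bond 5 |J1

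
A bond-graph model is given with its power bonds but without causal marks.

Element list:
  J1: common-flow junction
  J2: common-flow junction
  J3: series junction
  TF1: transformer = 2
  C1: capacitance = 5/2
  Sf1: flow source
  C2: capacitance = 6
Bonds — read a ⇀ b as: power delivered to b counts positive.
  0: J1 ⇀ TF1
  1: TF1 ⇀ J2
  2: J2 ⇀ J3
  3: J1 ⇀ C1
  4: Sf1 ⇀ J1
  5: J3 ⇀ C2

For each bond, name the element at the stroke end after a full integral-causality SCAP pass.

#4 →Sf1  (Sf1 fixes flow; stroke at Sf1)
#0 →J1  (J1 flow already set via bond 4)
#3 →J1  (J1 flow already set via bond 4)
#1 →TF1  (through TF1, causality passes straight; one stroke at TF1)
#2 →J2  (J2 flow already set via bond 1)
#5 →J3  (common-f at J3 fixed by 2)

bond 0 stroke→J1
bond 1 stroke→TF1
bond 2 stroke→J2
bond 3 stroke→J1
bond 4 stroke→Sf1
bond 5 stroke→J3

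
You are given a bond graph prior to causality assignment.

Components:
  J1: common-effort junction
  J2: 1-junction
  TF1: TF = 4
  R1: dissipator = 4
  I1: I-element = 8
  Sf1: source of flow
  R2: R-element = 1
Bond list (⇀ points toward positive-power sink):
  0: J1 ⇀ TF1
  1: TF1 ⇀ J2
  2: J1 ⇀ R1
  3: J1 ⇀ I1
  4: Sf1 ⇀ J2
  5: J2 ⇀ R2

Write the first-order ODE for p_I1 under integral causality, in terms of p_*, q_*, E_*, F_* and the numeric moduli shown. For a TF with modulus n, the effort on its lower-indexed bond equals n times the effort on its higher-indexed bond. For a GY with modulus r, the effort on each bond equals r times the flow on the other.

dp_I1/dt = -F_Sf1 - p_I1/2

bond 4 →Sf1  (source Sf1 imposes f)
bond 1 →J2  (J2: bond 4 brought flow, rest push out)
bond 5 →J2  (common-f at J2 fixed by 4)
bond 0 →TF1  (TF1: transformer flips bond 1)
bond 3 →I1  (I1 outputs flow p/I1)
bond 2 →J1  (closing 0-jn rule on J1)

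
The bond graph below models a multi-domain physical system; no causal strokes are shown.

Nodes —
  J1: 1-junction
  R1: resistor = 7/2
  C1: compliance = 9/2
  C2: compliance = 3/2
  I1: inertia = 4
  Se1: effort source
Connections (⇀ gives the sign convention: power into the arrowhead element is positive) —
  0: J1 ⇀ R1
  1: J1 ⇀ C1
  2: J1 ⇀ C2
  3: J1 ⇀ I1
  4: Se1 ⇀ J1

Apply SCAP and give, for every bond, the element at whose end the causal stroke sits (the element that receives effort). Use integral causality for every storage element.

bond 4 stroke→J1  (source Se1 imposes e)
bond 1 stroke→J1  (C1 integral (e out))
bond 2 stroke→J1  (C2: C, integral causality)
bond 3 stroke→I1  (I1 integral (f out))
bond 0 stroke→J1  (J1 flow already set via bond 3)

β0 →J1
β1 →J1
β2 →J1
β3 →I1
β4 →J1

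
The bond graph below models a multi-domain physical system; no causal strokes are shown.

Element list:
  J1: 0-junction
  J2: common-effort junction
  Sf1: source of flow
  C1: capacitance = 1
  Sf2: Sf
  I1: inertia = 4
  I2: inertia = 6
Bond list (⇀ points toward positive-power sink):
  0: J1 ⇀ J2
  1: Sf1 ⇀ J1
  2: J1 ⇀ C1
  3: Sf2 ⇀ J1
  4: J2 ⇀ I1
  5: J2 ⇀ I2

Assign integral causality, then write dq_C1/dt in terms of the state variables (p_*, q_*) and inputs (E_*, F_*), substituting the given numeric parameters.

dq_C1/dt = F_Sf1 + F_Sf2 - p_I1/4 - p_I2/6

b1 stroke→Sf1  (Sf1 (Sf) sets flow on bond)
b3 stroke→Sf2  (Sf2 (Sf) sets flow on bond)
b2 stroke→J1  (C1 outputs effort q/C1)
b0 stroke→J2  (J1 effort already set via bond 2)
b4 stroke→I1  (0-jn J2 has e-setter on 0)
b5 stroke→I2  (J2: bond 0 brought effort, rest push out)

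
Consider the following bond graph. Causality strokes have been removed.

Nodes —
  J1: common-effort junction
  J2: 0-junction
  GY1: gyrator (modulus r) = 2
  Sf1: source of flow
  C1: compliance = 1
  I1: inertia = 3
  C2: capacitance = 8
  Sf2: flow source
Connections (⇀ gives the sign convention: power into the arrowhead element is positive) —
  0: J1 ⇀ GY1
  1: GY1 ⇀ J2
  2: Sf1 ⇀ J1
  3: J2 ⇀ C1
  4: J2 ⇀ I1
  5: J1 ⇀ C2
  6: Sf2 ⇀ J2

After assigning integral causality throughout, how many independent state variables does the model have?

3  (C1, C2, I1 all integral)

β2 →Sf1  (Sf1 fixes flow; stroke at Sf1)
β6 →Sf2  (Sf2: flow source, stroke at near end)
β3 →J2  (prefer integral on C1)
β1 →GY1  (0-jn J2 has e-setter on 3)
β4 →I1  (J2 effort already set via bond 3)
β0 →GY1  (GY1: gyrator matches bond 1)
β5 →J1  (J1: last free bond brings effort in)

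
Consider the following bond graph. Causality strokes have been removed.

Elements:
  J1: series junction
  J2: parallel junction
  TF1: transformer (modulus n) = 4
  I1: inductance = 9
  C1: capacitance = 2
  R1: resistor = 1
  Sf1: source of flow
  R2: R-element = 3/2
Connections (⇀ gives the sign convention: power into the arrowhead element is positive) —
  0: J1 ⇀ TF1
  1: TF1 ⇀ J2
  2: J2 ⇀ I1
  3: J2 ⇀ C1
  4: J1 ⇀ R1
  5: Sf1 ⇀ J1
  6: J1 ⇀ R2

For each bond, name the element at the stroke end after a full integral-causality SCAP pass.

b0 |J1
b1 |TF1
b2 |I1
b3 |J2
b4 |J1
b5 |Sf1
b6 |J1

β5 →Sf1  (source Sf1 imposes f)
β0 →J1  (1-jn J1 has f-setter on 5)
β4 →J1  (1-jn J1 has f-setter on 5)
β6 →J1  (common-f at J1 fixed by 5)
β1 →TF1  (TF TF1: opposite of bond 0)
β2 →I1  (I1 outputs flow p/I1)
β3 →J2  (only one effort-in slot at J2)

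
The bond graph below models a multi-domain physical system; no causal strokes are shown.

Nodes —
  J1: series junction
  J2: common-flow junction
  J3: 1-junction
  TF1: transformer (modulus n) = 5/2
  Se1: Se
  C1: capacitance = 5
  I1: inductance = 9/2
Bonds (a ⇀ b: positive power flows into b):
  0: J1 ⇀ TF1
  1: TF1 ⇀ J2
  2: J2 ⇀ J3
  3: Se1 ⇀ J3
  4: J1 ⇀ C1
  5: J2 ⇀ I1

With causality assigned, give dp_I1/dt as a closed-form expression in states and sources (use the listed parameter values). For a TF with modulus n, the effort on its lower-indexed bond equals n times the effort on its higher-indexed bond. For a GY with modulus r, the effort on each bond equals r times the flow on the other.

dp_I1/dt = E_Se1 - 2*q_C1/25

β3 stroke at J3  (Se1: effort source, stroke at far end)
β2 stroke at J2  (only one flow-in slot at J3)
β4 stroke at J1  (C1 outputs effort q/C1)
β0 stroke at TF1  (closing 1-jn rule on J1)
β1 stroke at J2  (TF TF1: opposite of bond 0)
β5 stroke at I1  (J2 needs exactly one f-in)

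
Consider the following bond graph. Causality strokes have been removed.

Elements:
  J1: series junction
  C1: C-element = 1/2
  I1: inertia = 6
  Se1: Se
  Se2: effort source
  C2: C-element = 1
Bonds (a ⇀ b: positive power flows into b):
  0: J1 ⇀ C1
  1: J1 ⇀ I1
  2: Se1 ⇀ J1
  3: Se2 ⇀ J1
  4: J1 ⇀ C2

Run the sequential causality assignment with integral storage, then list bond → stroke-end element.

bond 0 stroke→J1
bond 1 stroke→I1
bond 2 stroke→J1
bond 3 stroke→J1
bond 4 stroke→J1

b2 stroke at J1  (Se1 (Se) sets effort on bond)
b3 stroke at J1  (Se2 (Se) sets effort on bond)
b0 stroke at J1  (C1 integral (e out))
b1 stroke at I1  (I1 integral (f out))
b4 stroke at J1  (1-jn J1 has f-setter on 1)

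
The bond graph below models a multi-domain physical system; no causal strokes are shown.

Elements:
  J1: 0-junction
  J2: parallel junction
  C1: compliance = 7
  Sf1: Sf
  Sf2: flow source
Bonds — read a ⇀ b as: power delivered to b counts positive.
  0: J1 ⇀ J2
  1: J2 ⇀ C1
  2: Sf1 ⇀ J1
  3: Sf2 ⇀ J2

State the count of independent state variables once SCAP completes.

#2 stroke→Sf1  (Sf1 fixes flow; stroke at Sf1)
#3 stroke→Sf2  (source Sf2 imposes f)
#0 stroke→J1  (only one effort-in slot at J1)
#1 stroke→J2  (J2 needs exactly one e-in)

1  (C1 all integral)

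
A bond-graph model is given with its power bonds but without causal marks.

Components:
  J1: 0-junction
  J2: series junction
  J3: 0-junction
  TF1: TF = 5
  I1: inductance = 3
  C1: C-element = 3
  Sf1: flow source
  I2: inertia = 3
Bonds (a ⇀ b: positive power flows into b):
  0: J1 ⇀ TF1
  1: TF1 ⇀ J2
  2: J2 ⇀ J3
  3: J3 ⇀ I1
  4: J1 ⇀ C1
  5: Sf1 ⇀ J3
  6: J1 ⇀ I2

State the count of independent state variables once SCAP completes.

#5 →Sf1  (Sf1 (Sf) sets flow on bond)
#3 →I1  (I1 integral (f out))
#2 →J3  (only one effort-in slot at J3)
#1 →J2  (common-f at J2 fixed by 2)
#0 →TF1  (TF1: transformer flips bond 1)
#4 →J1  (C1 integral (e out))
#6 →I2  (J1 effort already set via bond 4)

3  (C1, I1, I2 all integral)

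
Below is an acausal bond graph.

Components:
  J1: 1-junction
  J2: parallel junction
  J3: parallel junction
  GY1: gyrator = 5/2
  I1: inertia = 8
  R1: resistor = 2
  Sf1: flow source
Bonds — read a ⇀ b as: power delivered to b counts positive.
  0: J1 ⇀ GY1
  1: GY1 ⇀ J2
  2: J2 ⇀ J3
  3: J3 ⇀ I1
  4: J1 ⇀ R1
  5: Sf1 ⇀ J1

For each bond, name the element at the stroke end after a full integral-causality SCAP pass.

#0 →J1
#1 →J2
#2 →J3
#3 →I1
#4 →J1
#5 →Sf1

b5 |Sf1  (Sf1: flow source, stroke at near end)
b0 |J1  (common-f at J1 fixed by 5)
b4 |J1  (J1: bond 5 brought flow, rest push out)
b1 |J2  (through GY1, causality inverts; strokes same side of GY1)
b2 |J3  (0-jn J2 has e-setter on 1)
b3 |I1  (0-jn J3 has e-setter on 2)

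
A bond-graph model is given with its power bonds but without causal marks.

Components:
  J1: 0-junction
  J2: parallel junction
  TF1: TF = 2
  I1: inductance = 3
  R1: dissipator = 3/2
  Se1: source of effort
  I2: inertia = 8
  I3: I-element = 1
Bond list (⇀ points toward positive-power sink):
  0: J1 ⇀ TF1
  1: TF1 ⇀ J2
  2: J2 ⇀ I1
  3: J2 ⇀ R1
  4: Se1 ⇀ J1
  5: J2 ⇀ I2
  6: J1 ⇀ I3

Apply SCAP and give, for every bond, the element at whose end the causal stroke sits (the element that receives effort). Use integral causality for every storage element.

bond 4 →J1  (source Se1 imposes e)
bond 0 →TF1  (J1: bond 4 brought effort, rest push out)
bond 6 →I3  (0-jn J1 has e-setter on 4)
bond 1 →J2  (TF1: transformer flips bond 0)
bond 2 →I1  (J2: bond 1 brought effort, rest push out)
bond 3 →R1  (0-jn J2 has e-setter on 1)
bond 5 →I2  (J2 effort already set via bond 1)

β0 |TF1
β1 |J2
β2 |I1
β3 |R1
β4 |J1
β5 |I2
β6 |I3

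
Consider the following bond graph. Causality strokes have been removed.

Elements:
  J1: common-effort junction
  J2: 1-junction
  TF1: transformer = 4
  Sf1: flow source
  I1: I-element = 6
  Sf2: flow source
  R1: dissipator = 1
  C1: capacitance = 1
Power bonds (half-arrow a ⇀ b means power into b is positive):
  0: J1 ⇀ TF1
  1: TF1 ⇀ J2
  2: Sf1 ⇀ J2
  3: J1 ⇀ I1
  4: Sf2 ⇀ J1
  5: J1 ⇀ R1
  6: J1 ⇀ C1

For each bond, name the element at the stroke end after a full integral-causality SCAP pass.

#2 stroke→Sf1  (source Sf1 imposes f)
#4 stroke→Sf2  (Sf2 (Sf) sets flow on bond)
#1 stroke→J2  (1-jn J2 has f-setter on 2)
#0 stroke→TF1  (TF TF1: opposite of bond 1)
#3 stroke→I1  (I1: I, integral causality)
#6 stroke→J1  (C1 outputs effort q/C1)
#5 stroke→R1  (common-e at J1 fixed by 6)

#0 stroke→TF1
#1 stroke→J2
#2 stroke→Sf1
#3 stroke→I1
#4 stroke→Sf2
#5 stroke→R1
#6 stroke→J1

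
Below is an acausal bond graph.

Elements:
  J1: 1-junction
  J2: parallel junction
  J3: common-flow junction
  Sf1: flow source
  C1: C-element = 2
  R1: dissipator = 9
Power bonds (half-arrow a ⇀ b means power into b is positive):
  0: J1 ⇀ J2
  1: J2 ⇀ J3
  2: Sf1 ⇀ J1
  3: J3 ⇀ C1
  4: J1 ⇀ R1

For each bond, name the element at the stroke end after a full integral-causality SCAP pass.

β2 stroke→Sf1  (Sf1 fixes flow; stroke at Sf1)
β0 stroke→J1  (1-jn J1 has f-setter on 2)
β4 stroke→J1  (J1: bond 2 brought flow, rest push out)
β1 stroke→J2  (closing 0-jn rule on J2)
β3 stroke→J3  (J3: bond 1 brought flow, rest push out)

bond 0 stroke at J1
bond 1 stroke at J2
bond 2 stroke at Sf1
bond 3 stroke at J3
bond 4 stroke at J1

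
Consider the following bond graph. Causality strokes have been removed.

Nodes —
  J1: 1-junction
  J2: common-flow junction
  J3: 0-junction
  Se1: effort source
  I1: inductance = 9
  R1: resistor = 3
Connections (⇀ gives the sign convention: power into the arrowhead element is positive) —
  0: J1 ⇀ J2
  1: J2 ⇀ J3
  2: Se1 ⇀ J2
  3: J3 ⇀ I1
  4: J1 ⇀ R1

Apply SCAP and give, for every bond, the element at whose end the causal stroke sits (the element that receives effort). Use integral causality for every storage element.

b0 →J2
b1 →J3
b2 →J2
b3 →I1
b4 →J1

β2 →J2  (Se1 fixes effort; stroke away)
β3 →I1  (I1 integral (f out))
β1 →J3  (closing 0-jn rule on J3)
β0 →J2  (1-jn J2 has f-setter on 1)
β4 →J1  (1-jn J1 has f-setter on 0)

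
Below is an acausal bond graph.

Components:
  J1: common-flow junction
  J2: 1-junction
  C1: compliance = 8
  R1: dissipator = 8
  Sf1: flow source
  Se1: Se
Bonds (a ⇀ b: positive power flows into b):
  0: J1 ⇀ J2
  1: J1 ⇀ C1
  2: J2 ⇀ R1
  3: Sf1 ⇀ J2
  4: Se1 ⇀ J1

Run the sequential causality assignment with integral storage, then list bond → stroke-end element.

β0 →J2
β1 →J1
β2 →J2
β3 →Sf1
β4 →J1

bond 3 |Sf1  (Sf1 (Sf) sets flow on bond)
bond 4 |J1  (Se1: effort source, stroke at far end)
bond 0 |J2  (J2: bond 3 brought flow, rest push out)
bond 2 |J2  (J2 flow already set via bond 3)
bond 1 |J1  (1-jn J1 has f-setter on 0)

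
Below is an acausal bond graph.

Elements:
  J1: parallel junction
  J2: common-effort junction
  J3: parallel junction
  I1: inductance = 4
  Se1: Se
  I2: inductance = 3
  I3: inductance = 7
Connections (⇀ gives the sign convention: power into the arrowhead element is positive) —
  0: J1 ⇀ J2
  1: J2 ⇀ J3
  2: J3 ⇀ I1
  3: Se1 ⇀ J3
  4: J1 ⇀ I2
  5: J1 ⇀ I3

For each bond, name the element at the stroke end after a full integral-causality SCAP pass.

β3 |J3  (Se1: effort source, stroke at far end)
β1 |J2  (common-e at J3 fixed by 3)
β2 |I1  (common-e at J3 fixed by 3)
β0 |J1  (J2: bond 1 brought effort, rest push out)
β4 |I2  (common-e at J1 fixed by 0)
β5 |I3  (common-e at J1 fixed by 0)

β0 |J1
β1 |J2
β2 |I1
β3 |J3
β4 |I2
β5 |I3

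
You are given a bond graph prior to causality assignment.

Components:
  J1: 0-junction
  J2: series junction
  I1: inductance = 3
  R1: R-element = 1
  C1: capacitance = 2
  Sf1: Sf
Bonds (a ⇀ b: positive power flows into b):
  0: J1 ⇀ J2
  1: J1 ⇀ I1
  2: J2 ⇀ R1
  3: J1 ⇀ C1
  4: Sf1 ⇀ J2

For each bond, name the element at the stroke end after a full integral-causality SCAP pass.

β4 |Sf1  (Sf1 (Sf) sets flow on bond)
β0 |J2  (J2: bond 4 brought flow, rest push out)
β2 |J2  (J2 flow already set via bond 4)
β1 |I1  (I1 outputs flow p/I1)
β3 |J1  (only one effort-in slot at J1)

#0 →J2
#1 →I1
#2 →J2
#3 →J1
#4 →Sf1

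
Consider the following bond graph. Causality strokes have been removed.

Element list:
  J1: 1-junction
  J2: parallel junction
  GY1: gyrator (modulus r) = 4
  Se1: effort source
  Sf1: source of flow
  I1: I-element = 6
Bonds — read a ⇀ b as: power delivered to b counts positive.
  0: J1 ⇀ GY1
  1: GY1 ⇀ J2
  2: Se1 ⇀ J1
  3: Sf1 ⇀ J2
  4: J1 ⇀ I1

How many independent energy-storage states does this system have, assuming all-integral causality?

1  (I1 all integral)

bond 2 stroke→J1  (Se1 (Se) sets effort on bond)
bond 3 stroke→Sf1  (Sf1 fixes flow; stroke at Sf1)
bond 1 stroke→J2  (only one effort-in slot at J2)
bond 0 stroke→J1  (GY1 both-in/both-out from 1)
bond 4 stroke→I1  (J1: last free bond brings flow in)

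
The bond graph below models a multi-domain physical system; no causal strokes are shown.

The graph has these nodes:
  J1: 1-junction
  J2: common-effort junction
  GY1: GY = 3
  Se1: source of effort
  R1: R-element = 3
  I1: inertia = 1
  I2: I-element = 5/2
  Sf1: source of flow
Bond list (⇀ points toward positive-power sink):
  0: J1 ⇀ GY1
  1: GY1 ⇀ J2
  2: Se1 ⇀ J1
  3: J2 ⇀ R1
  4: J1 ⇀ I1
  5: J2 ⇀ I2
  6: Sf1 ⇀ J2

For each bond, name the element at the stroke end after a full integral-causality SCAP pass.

b0 |J1
b1 |J2
b2 |J1
b3 |R1
b4 |I1
b5 |I2
b6 |Sf1

#2 →J1  (Se1 (Se) sets effort on bond)
#6 →Sf1  (Sf1: flow source, stroke at near end)
#4 →I1  (I1 outputs flow p/I1)
#0 →J1  (1-jn J1 has f-setter on 4)
#1 →J2  (GY GY1: same side as bond 0)
#3 →R1  (J2: bond 1 brought effort, rest push out)
#5 →I2  (J2: bond 1 brought effort, rest push out)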